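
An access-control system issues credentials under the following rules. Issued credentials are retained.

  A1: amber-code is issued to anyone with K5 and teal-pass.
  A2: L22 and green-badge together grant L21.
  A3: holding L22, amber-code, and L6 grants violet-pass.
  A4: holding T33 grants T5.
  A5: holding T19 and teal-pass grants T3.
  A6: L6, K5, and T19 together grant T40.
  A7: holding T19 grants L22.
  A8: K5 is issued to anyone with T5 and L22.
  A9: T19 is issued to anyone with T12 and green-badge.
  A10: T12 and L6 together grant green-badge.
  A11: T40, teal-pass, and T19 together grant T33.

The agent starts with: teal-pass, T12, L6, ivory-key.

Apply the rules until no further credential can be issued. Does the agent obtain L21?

Holding T12 and L6 grants green-badge (A10).
Holding T12 and green-badge grants T19 (A9).
Holding T19 grants L22 (A7).
Holding L22 and green-badge grants L21 (A2).

Yes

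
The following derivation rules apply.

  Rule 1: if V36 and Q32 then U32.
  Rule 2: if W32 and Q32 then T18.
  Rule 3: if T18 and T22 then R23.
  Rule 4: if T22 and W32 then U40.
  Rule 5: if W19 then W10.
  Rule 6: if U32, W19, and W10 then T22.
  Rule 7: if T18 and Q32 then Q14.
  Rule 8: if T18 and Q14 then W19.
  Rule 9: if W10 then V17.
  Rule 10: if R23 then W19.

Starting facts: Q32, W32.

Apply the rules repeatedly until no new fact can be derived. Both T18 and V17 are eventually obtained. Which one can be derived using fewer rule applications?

T18

T18: From W32 and Q32, Rule 2 gives T18. [1 rule application]
V17: W32 and Q32 hold, so T18 follows (Rule 2). T18 and Q32 hold, so Q14 follows (Rule 7). From T18 and Q14, Rule 8 gives W19. W19 holds, so W10 follows (Rule 5). W10 holds, so V17 follows (Rule 9). [5 rule applications]
T18 needs fewer.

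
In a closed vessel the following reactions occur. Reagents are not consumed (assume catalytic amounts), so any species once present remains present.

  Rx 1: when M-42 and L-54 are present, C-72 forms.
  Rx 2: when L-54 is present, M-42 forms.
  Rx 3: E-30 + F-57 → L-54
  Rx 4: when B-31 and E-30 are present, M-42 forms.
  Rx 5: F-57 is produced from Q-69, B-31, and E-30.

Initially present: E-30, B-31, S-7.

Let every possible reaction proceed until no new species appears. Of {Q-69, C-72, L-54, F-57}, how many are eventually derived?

No rule produces Q-69, and it is not given.
C-72 would need M-42 and L-54 (Rx 1), but L-54 never forms.
L-54 would need E-30 and F-57 (Rx 3), but F-57 never forms.
F-57 would need Q-69, B-31, and E-30 (Rx 5), but Q-69 never forms.
None of the 4 are reached.

0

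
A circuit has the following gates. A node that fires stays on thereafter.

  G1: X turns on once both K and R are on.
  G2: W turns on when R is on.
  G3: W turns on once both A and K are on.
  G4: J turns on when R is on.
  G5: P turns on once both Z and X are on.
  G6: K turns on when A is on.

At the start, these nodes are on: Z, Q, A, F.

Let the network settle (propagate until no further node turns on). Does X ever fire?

X would need K and R (G1), but R never turns on.

No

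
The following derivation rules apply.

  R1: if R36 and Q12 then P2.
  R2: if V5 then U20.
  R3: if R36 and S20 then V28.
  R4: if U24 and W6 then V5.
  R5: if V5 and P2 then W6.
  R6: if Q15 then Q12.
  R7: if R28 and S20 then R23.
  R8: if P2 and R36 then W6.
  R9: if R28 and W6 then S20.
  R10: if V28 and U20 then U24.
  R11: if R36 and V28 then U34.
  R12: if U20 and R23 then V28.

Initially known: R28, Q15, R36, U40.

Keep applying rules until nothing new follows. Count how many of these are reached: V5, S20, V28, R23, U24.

Q15 holds, so Q12 follows (R6).
From R36 and Q12, R1 gives P2.
P2 and R36 hold, so W6 follows (R8).
R28 and W6 hold, so S20 follows (R9).
R36 and S20 hold, so V28 follows (R3).
From R28 and S20, R7 gives R23.
V5 would need U24 and W6 (R4), but U24 is never established.
S20: reached.
V28: reached.
R23: reached.
U24 would need V28 and U20 (R10), but U20 is never established.
Reached: S20, V28, and R23 — 3 of the 5.

3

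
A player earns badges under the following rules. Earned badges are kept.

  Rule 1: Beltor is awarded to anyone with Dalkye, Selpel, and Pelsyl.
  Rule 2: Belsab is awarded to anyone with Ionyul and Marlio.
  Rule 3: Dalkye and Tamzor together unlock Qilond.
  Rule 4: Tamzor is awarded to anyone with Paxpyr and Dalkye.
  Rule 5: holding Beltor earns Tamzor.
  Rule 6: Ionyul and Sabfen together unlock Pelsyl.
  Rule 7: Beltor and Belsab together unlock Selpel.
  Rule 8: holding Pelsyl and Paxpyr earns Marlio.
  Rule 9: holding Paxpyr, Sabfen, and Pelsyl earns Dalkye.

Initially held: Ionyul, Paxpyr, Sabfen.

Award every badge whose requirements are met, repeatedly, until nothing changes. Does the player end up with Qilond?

With Ionyul and Sabfen, Pelsyl is earned (Rule 6).
With Paxpyr, Sabfen, and Pelsyl, Dalkye is earned (Rule 9).
With Paxpyr and Dalkye, Tamzor is earned (Rule 4).
With Dalkye and Tamzor, Qilond is earned (Rule 3).

Yes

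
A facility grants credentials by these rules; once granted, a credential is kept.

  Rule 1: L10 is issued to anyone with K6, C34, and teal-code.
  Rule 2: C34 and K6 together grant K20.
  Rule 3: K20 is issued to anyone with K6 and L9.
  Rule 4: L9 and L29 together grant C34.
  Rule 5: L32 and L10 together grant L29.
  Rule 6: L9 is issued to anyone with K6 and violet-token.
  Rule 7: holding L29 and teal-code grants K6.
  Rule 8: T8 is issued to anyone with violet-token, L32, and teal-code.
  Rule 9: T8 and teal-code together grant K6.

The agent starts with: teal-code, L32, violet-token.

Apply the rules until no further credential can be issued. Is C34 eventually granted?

No

C34 would need L9 and L29 (Rule 4), but L29 is never granted.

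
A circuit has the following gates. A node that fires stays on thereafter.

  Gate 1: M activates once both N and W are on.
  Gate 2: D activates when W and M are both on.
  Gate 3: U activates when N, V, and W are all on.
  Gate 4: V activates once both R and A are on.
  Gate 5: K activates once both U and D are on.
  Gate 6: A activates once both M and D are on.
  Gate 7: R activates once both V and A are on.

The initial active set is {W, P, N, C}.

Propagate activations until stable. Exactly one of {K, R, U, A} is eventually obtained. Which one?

Gate 1: N and W on → M on.
Gate 2: W and M on → D on.
Gate 6: M and D on → A on.
U would need N, V, and W (Gate 3), but V never turns on. K would need U and D (Gate 5), but U never turns on. R would need V and A (Gate 7), but V never turns on.

A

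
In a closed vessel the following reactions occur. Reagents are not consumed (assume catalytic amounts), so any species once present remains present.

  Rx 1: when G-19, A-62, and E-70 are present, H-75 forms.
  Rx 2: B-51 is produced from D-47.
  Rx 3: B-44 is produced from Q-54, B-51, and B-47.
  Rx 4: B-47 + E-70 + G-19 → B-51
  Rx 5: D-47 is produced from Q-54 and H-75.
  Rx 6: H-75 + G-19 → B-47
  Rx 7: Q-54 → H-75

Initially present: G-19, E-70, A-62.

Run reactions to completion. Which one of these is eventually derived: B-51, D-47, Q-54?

B-51

G-19, A-62, and E-70 present → H-75 forms (Rx 1).
H-75 and G-19 present → B-47 forms (Rx 6).
B-47, E-70, and G-19 present → B-51 forms (Rx 4).
D-47 would need Q-54 and H-75 (Rx 5), but Q-54 never forms. No rule produces Q-54, and it is not given.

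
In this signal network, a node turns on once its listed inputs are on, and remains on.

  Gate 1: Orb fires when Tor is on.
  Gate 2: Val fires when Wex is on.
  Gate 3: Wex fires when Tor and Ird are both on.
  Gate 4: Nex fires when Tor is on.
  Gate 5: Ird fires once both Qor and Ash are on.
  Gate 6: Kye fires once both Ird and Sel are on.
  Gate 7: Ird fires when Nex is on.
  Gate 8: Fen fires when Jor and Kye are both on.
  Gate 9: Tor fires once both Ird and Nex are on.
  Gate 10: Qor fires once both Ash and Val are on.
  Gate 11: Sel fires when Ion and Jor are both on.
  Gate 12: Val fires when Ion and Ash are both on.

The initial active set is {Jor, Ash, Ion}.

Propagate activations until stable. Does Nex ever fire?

Nex would need Tor (Gate 4), but Tor never turns on.

No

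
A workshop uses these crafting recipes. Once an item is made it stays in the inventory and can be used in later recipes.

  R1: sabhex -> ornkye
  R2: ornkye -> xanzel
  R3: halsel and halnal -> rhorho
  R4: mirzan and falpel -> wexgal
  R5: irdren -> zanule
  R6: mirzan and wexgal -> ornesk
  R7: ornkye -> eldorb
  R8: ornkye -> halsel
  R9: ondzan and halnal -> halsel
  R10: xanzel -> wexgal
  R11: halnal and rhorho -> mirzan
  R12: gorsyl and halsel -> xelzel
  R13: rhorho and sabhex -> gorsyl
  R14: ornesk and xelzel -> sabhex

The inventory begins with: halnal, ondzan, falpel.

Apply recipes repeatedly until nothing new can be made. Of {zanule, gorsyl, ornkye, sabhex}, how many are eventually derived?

zanule would need irdren (R5), but irdren is never obtained.
gorsyl would need rhorho and sabhex (R13), but sabhex is never obtained.
ornkye would need sabhex (R1), but sabhex is never obtained.
sabhex would need ornesk and xelzel (R14), but xelzel is never obtained.
None of the 4 are reached.

0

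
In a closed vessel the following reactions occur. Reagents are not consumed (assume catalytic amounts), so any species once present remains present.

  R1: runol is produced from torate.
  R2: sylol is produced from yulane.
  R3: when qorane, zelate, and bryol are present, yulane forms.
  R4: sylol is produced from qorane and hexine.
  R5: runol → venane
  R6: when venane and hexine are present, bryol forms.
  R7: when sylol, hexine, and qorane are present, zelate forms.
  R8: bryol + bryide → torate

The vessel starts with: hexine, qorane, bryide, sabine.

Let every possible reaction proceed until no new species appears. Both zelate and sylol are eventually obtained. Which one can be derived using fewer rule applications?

sylol: qorane and hexine present → sylol forms (R4). [1 rule application]
zelate: qorane and hexine present → sylol forms (R4). sylol, hexine, and qorane present → zelate forms (R7). [2 rule applications]
sylol needs fewer.

sylol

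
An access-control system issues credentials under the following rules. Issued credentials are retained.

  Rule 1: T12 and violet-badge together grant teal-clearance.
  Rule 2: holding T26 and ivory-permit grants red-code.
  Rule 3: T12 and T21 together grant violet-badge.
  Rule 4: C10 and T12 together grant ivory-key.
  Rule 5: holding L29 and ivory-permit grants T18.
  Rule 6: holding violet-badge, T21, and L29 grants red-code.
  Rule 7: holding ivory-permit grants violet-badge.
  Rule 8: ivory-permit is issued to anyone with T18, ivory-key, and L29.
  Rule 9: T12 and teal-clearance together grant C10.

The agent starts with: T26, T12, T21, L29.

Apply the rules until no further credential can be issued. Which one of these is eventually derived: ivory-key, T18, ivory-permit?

Holding T12 and T21 grants violet-badge (Rule 3).
Holding T12 and violet-badge grants teal-clearance (Rule 1).
Holding T12 and teal-clearance grants C10 (Rule 9).
Holding C10 and T12 grants ivory-key (Rule 4).
T18 would need L29 and ivory-permit (Rule 5), but ivory-permit is never granted. ivory-permit would need T18, ivory-key, and L29 (Rule 8), but T18 is never granted.

ivory-key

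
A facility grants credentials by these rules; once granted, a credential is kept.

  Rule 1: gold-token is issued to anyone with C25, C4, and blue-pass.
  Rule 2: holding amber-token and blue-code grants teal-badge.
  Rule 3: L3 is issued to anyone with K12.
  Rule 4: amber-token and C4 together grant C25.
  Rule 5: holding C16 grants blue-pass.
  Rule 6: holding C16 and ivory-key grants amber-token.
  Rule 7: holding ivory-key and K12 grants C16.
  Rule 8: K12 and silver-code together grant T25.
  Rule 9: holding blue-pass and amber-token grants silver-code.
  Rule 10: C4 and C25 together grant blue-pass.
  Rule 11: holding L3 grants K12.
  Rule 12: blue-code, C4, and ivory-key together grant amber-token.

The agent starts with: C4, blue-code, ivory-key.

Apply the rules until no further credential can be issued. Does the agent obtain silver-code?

Yes

Holding blue-code, C4, and ivory-key grants amber-token (Rule 12).
Holding amber-token and C4 grants C25 (Rule 4).
Holding C4 and C25 grants blue-pass (Rule 10).
Holding blue-pass and amber-token grants silver-code (Rule 9).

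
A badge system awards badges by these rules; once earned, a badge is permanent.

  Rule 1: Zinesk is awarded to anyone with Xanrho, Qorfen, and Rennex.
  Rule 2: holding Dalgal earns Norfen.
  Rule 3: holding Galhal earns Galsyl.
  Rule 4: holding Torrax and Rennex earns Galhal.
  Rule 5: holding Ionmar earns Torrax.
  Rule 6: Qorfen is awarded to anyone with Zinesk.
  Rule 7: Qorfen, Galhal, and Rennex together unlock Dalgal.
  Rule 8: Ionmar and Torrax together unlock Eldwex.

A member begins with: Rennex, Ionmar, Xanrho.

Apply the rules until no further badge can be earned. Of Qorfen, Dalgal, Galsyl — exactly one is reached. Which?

With Ionmar, Torrax is earned (Rule 5).
With Torrax and Rennex, Galhal is earned (Rule 4).
With Galhal, Galsyl is earned (Rule 3).
Dalgal would need Qorfen, Galhal, and Rennex (Rule 7), but Qorfen is never earned. Qorfen would need Zinesk (Rule 6), but Zinesk is never earned.

Galsyl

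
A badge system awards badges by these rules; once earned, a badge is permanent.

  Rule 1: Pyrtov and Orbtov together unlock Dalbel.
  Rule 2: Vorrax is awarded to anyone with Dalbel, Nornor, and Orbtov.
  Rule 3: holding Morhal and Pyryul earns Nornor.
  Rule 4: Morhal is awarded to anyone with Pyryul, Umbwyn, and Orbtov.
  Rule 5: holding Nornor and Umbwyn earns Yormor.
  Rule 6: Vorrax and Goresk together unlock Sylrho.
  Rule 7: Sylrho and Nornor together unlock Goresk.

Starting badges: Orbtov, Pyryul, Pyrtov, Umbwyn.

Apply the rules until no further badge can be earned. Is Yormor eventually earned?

With Pyryul, Umbwyn, and Orbtov, Morhal is earned (Rule 4).
With Morhal and Pyryul, Nornor is earned (Rule 3).
With Nornor and Umbwyn, Yormor is earned (Rule 5).

Yes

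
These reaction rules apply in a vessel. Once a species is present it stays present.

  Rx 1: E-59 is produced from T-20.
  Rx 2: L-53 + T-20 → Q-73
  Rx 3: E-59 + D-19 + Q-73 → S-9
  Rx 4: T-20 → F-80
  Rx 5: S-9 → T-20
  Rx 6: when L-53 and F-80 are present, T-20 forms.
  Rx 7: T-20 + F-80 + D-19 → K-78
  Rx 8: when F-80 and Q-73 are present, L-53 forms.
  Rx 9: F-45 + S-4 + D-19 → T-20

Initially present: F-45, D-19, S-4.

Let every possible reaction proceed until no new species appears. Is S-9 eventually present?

S-9 would need E-59, D-19, and Q-73 (Rx 3), but Q-73 never forms.

No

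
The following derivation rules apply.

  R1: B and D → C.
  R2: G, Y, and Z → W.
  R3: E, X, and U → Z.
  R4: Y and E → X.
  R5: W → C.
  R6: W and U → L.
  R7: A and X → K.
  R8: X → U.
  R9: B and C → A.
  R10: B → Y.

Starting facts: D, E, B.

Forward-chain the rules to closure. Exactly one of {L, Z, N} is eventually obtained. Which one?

Z

B holds, so Y follows (R10).
Y and E hold, so X follows (R4).
From X, R8 gives U.
E, X, and U hold, so Z follows (R3).
No rule produces N, and it is not given. L would need W and U (R6), but W is never established.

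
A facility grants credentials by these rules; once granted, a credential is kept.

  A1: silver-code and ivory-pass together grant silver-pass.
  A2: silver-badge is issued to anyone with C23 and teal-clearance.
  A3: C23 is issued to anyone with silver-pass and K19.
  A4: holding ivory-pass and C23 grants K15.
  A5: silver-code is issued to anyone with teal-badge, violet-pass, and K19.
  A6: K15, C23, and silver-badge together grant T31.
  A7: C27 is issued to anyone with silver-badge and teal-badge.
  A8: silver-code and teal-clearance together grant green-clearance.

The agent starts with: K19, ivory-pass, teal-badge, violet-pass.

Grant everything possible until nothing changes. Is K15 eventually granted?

Yes

Holding teal-badge, violet-pass, and K19 grants silver-code (A5).
Holding silver-code and ivory-pass grants silver-pass (A1).
Holding silver-pass and K19 grants C23 (A3).
Holding ivory-pass and C23 grants K15 (A4).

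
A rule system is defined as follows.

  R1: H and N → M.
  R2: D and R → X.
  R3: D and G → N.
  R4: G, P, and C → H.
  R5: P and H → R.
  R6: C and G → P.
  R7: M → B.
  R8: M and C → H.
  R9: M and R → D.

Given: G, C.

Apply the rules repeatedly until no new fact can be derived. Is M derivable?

No

M would need H and N (R1), but N is never established.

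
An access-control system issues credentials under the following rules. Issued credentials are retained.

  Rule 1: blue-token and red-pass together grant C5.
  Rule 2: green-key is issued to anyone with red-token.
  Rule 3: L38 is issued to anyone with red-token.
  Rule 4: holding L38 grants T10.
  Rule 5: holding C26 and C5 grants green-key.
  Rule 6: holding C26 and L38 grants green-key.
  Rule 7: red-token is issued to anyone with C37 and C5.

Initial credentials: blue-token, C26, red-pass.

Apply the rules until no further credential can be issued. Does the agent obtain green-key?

Holding blue-token and red-pass grants C5 (Rule 1).
Holding C26 and C5 grants green-key (Rule 5).

Yes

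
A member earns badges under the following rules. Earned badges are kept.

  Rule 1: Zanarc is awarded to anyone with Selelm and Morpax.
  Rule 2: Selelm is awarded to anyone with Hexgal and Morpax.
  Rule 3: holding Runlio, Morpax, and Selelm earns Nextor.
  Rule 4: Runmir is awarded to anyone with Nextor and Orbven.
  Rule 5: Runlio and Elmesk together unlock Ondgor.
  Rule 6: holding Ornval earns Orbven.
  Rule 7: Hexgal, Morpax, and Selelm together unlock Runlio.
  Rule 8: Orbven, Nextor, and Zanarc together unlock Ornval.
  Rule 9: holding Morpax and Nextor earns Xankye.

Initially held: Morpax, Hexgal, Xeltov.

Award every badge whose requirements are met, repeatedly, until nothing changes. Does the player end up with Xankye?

With Hexgal and Morpax, Selelm is earned (Rule 2).
With Hexgal, Morpax, and Selelm, Runlio is earned (Rule 7).
With Runlio, Morpax, and Selelm, Nextor is earned (Rule 3).
With Morpax and Nextor, Xankye is earned (Rule 9).

Yes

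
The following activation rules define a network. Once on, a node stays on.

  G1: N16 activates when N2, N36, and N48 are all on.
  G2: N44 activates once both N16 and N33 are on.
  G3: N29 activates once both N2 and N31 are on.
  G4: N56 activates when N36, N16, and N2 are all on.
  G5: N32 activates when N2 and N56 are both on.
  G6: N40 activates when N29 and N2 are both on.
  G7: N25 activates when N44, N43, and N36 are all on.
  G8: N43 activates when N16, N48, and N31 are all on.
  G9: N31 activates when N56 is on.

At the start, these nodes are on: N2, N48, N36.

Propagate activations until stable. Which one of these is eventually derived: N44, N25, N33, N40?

N40

G1: N2, N36, and N48 on → N16 on.
G4: N36, N16, and N2 on → N56 on.
N56 is on, so N31 activates (G9).
N2 and N31 are on, so N29 activates (G3).
N29 and N2 are on, so N40 activates (G6).
N44 would need N16 and N33 (G2), but N33 never turns on. N25 would need N44, N43, and N36 (G7), but N44 never turns on. No rule produces N33, and it is not given.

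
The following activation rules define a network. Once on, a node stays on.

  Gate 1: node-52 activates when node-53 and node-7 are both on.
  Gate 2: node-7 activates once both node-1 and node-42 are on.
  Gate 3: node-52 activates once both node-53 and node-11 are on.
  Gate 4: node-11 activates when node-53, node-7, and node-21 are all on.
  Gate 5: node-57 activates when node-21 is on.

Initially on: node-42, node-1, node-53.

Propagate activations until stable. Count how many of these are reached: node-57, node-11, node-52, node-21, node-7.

2

node-1 and node-42 are on, so node-7 activates (Gate 2).
node-53 and node-7 are on, so node-52 activates (Gate 1).
node-57 would need node-21 (Gate 5), but node-21 never turns on.
node-11 would need node-53, node-7, and node-21 (Gate 4), but node-21 never turns on.
node-52: reached.
No rule produces node-21, and it is not given.
node-7: reached.
Reached: node-52 and node-7 — 2 of the 5.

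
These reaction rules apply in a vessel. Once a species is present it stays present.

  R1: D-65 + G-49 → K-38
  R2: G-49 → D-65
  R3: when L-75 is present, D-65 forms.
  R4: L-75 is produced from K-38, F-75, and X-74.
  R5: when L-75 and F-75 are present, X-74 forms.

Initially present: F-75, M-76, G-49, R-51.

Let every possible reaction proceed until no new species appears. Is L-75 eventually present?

No

L-75 would need K-38, F-75, and X-74 (R4), but X-74 never forms.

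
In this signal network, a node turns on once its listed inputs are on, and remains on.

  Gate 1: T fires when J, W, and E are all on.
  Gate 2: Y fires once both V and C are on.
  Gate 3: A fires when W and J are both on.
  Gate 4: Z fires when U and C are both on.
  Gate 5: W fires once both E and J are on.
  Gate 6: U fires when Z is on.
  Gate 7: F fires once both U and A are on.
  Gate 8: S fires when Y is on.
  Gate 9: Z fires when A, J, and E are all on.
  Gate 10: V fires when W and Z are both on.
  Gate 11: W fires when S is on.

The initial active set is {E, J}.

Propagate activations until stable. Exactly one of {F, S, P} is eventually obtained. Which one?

E and J are on, so W fires (Gate 5).
Gate 3: W and J on → A on.
A, J, and E are on, so Z fires (Gate 9).
Z is on, so U fires (Gate 6).
U and A are on, so F fires (Gate 7).
S would need Y (Gate 8), but Y never turns on. No rule produces P, and it is not given.

F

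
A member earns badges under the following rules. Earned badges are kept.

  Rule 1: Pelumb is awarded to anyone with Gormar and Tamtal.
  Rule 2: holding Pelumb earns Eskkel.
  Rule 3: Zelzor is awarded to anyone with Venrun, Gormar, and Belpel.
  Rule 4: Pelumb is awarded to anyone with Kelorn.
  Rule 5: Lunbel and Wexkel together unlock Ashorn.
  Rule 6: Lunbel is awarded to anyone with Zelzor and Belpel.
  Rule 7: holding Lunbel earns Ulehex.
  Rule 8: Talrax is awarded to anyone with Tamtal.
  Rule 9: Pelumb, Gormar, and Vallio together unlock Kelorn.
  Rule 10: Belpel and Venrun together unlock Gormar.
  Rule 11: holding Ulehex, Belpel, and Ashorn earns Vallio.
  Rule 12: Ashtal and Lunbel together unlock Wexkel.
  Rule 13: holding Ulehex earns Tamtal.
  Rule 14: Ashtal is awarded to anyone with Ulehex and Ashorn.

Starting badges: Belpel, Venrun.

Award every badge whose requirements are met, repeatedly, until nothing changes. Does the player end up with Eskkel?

Yes

With Belpel and Venrun, Gormar is earned (Rule 10).
With Venrun, Gormar, and Belpel, Zelzor is earned (Rule 3).
With Zelzor and Belpel, Lunbel is earned (Rule 6).
With Lunbel, Ulehex is earned (Rule 7).
With Ulehex, Tamtal is earned (Rule 13).
With Gormar and Tamtal, Pelumb is earned (Rule 1).
With Pelumb, Eskkel is earned (Rule 2).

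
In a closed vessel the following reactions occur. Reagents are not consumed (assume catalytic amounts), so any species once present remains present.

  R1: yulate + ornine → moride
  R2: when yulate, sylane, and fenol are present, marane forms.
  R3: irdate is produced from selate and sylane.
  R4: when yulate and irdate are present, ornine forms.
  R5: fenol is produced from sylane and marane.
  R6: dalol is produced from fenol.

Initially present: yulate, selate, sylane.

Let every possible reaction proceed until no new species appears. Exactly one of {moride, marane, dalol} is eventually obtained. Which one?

selate and sylane present → irdate forms (R3).
yulate and irdate present → ornine forms (R4).
yulate and ornine present → moride forms (R1).
marane would need yulate, sylane, and fenol (R2), but fenol never forms. dalol would need fenol (R6), but fenol never forms.

moride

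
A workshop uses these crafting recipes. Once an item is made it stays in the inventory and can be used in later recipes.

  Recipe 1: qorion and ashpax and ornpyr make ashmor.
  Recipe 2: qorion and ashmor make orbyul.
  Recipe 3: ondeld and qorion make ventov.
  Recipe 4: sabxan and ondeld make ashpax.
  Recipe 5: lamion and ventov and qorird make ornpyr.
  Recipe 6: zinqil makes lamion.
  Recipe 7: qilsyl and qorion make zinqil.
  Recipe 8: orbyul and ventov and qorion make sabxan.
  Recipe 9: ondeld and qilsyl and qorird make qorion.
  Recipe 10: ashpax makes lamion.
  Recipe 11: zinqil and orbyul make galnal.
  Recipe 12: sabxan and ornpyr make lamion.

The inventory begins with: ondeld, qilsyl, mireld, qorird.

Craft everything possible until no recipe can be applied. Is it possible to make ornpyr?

Yes

ondeld and qilsyl and qorird → qorion (Recipe 9).
qilsyl and qorion → zinqil (Recipe 7).
Using Recipe 3, ondeld and qorion make ventov.
zinqil → lamion (Recipe 6).
lamion and ventov and qorird → ornpyr (Recipe 5).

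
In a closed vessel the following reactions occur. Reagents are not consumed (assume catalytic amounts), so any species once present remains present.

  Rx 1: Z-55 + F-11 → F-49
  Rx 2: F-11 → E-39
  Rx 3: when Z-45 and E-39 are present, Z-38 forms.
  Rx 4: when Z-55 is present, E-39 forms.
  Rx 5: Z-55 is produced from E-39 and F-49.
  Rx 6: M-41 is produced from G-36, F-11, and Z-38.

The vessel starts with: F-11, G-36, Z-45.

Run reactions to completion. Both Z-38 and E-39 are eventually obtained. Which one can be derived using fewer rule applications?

E-39

E-39: F-11 present → E-39 forms (Rx 2). [1 rule application]
Z-38: F-11 present → E-39 forms (Rx 2). Z-45 and E-39 present → Z-38 forms (Rx 3). [2 rule applications]
E-39 needs fewer.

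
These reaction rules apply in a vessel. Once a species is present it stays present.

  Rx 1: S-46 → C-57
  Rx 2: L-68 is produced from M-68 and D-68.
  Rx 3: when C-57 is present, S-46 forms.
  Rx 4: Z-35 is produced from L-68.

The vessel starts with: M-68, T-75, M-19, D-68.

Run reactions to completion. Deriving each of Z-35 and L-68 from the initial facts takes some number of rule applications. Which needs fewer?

L-68

L-68: M-68 and D-68 present → L-68 forms (Rx 2). [1 rule application]
Z-35: M-68 and D-68 present → L-68 forms (Rx 2). L-68 present → Z-35 forms (Rx 4). [2 rule applications]
L-68 needs fewer.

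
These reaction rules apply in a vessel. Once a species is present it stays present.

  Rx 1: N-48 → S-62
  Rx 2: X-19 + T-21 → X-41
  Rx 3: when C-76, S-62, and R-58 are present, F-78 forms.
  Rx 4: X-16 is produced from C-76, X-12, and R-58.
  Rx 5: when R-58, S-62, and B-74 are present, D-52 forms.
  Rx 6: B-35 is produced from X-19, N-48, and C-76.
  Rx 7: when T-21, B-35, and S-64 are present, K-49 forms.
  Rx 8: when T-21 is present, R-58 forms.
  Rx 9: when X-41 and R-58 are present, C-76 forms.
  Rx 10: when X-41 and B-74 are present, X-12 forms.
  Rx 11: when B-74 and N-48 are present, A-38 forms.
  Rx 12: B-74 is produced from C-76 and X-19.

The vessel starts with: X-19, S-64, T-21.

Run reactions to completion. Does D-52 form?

D-52 would need R-58, S-62, and B-74 (Rx 5), but S-62 never forms.

No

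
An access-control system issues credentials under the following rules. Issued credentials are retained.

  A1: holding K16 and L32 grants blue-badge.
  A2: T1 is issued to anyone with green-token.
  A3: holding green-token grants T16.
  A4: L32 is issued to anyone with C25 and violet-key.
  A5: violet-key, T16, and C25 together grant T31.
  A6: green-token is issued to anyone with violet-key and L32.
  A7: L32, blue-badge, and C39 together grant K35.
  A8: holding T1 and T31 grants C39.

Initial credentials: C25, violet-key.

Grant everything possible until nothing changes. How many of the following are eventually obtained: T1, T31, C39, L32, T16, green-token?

6

Holding C25 and violet-key grants L32 (A4).
Holding violet-key and L32 grants green-token (A6).
Holding green-token grants T1 (A2).
Holding green-token grants T16 (A3).
Holding violet-key, T16, and C25 grants T31 (A5).
Holding T1 and T31 grants C39 (A8).
T1: reached.
T31: reached.
C39: reached.
L32: reached.
T16: reached.
green-token: reached.
All 6 are reached.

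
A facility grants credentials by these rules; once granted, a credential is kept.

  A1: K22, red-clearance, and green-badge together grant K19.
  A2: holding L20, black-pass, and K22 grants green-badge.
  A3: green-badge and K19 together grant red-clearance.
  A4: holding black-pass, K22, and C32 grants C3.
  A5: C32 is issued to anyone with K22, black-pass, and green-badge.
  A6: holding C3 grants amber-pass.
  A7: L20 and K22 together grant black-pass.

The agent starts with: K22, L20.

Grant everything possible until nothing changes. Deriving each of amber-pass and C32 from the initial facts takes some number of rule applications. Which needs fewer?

C32

C32: Holding L20 and K22 grants black-pass (A7). Holding L20, black-pass, and K22 grants green-badge (A2). Holding K22, black-pass, and green-badge grants C32 (A5). [3 rule applications]
amber-pass: Holding L20 and K22 grants black-pass (A7). Holding L20, black-pass, and K22 grants green-badge (A2). Holding K22, black-pass, and green-badge grants C32 (A5). Holding black-pass, K22, and C32 grants C3 (A4). Holding C3 grants amber-pass (A6). [5 rule applications]
C32 needs fewer.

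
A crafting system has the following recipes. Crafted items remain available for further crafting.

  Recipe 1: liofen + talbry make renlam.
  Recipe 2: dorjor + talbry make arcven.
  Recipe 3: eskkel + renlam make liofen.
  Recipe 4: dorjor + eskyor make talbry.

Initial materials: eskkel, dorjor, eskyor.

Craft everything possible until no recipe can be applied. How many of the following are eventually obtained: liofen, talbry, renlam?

Using Recipe 4, dorjor and eskyor make talbry.
liofen would need eskkel and renlam (Recipe 3), but renlam is never obtained.
talbry: reached.
renlam would need liofen and talbry (Recipe 1), but liofen is never obtained.
Reached: talbry — 1 of the 3.

1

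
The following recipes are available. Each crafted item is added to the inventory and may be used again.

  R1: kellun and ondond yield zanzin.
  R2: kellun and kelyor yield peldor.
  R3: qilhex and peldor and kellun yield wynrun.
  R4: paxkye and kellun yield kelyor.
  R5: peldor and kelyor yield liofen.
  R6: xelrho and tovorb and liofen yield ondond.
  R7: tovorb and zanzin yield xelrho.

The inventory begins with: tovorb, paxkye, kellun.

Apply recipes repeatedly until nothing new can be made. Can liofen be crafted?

paxkye and kellun → kelyor (R4).
kellun and kelyor → peldor (R2).
peldor and kelyor → liofen (R5).

Yes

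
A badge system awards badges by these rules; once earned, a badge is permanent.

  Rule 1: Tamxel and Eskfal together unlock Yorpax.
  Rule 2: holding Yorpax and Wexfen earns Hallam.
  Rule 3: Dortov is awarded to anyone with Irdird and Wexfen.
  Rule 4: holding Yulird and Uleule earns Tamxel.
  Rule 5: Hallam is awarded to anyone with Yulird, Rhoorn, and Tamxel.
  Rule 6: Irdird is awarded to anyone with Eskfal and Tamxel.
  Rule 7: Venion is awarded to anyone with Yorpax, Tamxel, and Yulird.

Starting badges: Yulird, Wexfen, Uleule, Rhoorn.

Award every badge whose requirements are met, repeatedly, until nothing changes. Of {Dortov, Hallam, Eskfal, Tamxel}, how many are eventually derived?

With Yulird and Uleule, Tamxel is earned (Rule 4).
With Yulird, Rhoorn, and Tamxel, Hallam is earned (Rule 5).
Dortov would need Irdird and Wexfen (Rule 3), but Irdird is never earned.
Hallam: reached.
No rule produces Eskfal, and it is not given.
Tamxel: reached.
Reached: Hallam and Tamxel — 2 of the 4.

2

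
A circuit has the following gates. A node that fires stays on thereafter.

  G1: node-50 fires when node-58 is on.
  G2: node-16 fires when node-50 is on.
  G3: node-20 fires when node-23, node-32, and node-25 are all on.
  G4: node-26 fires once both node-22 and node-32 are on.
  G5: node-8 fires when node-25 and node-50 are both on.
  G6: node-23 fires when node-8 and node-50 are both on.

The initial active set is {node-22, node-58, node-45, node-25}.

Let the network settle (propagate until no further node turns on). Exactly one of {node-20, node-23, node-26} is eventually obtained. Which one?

G1: node-58 on → node-50 on.
node-25 and node-50 are on, so node-8 fires (G5).
G6: node-8 and node-50 on → node-23 on.
node-26 would need node-22 and node-32 (G4), but node-32 never turns on. node-20 would need node-23, node-32, and node-25 (G3), but node-32 never turns on.

node-23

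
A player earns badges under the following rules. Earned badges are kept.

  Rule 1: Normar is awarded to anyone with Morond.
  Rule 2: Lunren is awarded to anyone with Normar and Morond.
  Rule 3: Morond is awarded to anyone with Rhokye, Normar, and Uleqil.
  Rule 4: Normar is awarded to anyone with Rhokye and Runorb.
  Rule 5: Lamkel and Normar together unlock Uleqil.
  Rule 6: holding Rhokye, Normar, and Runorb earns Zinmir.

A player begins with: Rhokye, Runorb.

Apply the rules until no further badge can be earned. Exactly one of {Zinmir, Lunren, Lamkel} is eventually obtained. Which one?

With Rhokye and Runorb, Normar is earned (Rule 4).
With Rhokye, Normar, and Runorb, Zinmir is earned (Rule 6).
Lunren would need Normar and Morond (Rule 2), but Morond is never earned. No rule produces Lamkel, and it is not given.

Zinmir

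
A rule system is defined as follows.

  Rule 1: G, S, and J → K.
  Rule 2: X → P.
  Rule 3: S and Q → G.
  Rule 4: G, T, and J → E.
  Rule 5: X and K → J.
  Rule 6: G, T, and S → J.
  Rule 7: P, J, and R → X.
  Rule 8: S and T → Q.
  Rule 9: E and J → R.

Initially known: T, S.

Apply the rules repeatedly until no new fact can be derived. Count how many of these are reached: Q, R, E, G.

From S and T, Rule 8 gives Q.
From S and Q, Rule 3 gives G.
From G, T, and S, Rule 6 gives J.
From G, T, and J, Rule 4 gives E.
From E and J, Rule 9 gives R.
Q: reached.
R: reached.
E: reached.
G: reached.
All 4 are reached.

4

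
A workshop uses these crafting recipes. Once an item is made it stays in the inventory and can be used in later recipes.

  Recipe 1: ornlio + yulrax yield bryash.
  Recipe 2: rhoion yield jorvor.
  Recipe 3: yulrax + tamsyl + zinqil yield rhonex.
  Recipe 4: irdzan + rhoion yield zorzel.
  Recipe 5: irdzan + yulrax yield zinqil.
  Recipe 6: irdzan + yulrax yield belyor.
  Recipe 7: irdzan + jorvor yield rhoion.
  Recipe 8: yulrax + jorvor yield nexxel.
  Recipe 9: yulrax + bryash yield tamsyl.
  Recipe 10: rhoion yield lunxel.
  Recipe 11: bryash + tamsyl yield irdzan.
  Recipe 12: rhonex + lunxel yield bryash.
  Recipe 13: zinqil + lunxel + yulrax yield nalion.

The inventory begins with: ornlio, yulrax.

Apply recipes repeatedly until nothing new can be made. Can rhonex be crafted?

Using Recipe 1, ornlio and yulrax make bryash.
Using Recipe 9, yulrax and bryash make tamsyl.
Using Recipe 11, bryash and tamsyl make irdzan.
Using Recipe 5, irdzan and yulrax make zinqil.
yulrax + tamsyl + zinqil → rhonex (Recipe 3).

Yes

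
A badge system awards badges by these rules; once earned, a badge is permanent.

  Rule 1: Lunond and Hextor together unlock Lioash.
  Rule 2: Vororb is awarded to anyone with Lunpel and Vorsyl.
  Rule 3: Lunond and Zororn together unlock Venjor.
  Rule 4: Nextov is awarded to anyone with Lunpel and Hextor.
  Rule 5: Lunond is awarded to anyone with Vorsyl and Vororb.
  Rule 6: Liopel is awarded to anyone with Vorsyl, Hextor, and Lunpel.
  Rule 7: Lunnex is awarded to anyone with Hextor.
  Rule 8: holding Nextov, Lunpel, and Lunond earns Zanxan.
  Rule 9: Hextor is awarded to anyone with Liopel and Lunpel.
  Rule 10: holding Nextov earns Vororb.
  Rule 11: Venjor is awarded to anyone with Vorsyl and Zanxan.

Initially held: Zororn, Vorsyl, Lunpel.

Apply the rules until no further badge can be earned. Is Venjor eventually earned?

With Lunpel and Vorsyl, Vororb is earned (Rule 2).
With Vorsyl and Vororb, Lunond is earned (Rule 5).
With Lunond and Zororn, Venjor is earned (Rule 3).

Yes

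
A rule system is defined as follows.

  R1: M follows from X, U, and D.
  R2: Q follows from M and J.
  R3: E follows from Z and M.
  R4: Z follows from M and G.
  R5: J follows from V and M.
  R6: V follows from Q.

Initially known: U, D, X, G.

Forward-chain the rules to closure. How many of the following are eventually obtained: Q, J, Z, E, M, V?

3

X, U, and D hold, so M follows (R1).
M and G hold, so Z follows (R4).
From Z and M, R3 gives E.
Q would need M and J (R2), but J is never established.
J would need V and M (R5), but V is never established.
Z: reached.
E: reached.
M: reached.
V would need Q (R6), but Q is never established.
Reached: Z, E, and M — 3 of the 6.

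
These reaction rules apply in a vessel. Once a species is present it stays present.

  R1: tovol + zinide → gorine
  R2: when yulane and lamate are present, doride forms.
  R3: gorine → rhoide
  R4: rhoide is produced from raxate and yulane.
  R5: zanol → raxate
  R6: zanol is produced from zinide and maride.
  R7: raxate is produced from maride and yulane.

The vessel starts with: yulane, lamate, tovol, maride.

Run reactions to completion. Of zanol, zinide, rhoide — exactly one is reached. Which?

maride and yulane present → raxate forms (R7).
raxate and yulane present → rhoide forms (R4).
zanol would need zinide and maride (R6), but zinide never forms. No rule produces zinide, and it is not given.

rhoide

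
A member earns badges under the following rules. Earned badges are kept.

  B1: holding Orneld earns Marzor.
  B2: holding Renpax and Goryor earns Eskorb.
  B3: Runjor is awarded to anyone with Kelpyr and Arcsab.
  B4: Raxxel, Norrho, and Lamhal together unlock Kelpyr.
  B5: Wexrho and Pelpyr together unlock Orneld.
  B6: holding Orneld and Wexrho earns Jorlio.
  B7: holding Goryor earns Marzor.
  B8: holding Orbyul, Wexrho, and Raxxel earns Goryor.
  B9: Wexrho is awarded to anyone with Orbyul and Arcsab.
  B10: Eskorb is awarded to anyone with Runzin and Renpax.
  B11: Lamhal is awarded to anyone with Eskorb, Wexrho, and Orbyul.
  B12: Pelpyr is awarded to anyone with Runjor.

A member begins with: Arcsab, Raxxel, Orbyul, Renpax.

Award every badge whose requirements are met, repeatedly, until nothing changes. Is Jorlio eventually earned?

Jorlio would need Orneld and Wexrho (B6), but Orneld is never earned.

No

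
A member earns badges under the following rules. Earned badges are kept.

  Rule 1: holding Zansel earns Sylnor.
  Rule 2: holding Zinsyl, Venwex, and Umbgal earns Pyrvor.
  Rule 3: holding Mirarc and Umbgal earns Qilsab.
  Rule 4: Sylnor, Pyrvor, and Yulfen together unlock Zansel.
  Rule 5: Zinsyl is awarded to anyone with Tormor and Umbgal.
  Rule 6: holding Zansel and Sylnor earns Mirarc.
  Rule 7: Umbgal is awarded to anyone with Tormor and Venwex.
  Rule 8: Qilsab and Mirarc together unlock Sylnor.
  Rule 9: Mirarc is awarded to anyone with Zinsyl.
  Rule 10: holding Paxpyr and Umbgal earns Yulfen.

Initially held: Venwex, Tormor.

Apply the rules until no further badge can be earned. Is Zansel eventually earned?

Zansel would need Sylnor, Pyrvor, and Yulfen (Rule 4), but Yulfen is never earned.

No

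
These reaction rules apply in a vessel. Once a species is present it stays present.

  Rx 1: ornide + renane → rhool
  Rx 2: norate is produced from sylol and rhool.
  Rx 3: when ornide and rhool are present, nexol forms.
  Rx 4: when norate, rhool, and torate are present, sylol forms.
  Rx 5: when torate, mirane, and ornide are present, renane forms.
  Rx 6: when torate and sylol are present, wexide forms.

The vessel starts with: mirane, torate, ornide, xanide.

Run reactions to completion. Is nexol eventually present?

torate, mirane, and ornide present → renane forms (Rx 5).
ornide and renane present → rhool forms (Rx 1).
ornide and rhool present → nexol forms (Rx 3).

Yes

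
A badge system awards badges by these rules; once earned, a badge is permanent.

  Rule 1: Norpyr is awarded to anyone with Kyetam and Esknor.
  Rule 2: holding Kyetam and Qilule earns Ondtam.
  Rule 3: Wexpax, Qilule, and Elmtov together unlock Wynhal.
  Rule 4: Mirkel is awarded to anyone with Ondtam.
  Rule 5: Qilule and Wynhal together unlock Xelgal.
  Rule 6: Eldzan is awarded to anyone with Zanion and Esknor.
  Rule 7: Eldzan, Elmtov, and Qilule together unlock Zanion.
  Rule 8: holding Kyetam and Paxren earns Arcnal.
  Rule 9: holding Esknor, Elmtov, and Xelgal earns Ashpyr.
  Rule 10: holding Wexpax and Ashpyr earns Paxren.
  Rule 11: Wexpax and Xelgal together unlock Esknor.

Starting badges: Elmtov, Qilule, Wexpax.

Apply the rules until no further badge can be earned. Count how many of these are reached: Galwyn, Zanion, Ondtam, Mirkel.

0

No rule produces Galwyn, and it is not given.
Zanion would need Eldzan, Elmtov, and Qilule (Rule 7), but Eldzan is never earned.
Ondtam would need Kyetam and Qilule (Rule 2), but Kyetam is never earned.
Mirkel would need Ondtam (Rule 4), but Ondtam is never earned.
None of the 4 are reached.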